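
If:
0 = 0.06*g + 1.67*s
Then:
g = -27.8333333333333*s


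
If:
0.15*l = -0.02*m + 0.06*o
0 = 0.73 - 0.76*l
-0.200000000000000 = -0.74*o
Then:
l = 0.96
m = -6.39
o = 0.27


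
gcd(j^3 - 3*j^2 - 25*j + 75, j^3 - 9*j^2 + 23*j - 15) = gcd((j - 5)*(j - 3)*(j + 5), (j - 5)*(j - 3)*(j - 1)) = j^2 - 8*j + 15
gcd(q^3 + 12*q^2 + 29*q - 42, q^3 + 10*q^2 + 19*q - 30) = q^2 + 5*q - 6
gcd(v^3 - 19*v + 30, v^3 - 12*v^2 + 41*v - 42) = v^2 - 5*v + 6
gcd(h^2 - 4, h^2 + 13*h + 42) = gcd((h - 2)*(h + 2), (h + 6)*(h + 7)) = 1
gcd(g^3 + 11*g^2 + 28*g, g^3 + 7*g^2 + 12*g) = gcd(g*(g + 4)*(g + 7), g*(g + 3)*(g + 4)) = g^2 + 4*g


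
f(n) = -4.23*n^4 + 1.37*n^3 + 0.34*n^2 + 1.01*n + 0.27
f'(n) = -16.92*n^3 + 4.11*n^2 + 0.68*n + 1.01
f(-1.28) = -14.69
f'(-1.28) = 42.36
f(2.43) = -123.10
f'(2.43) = -215.85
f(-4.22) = -1442.39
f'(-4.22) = 1342.90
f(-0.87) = -3.68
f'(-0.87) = 14.67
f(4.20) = -1204.24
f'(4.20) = -1177.20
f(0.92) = -0.48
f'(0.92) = -8.06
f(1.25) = -5.59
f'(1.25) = -24.76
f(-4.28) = -1524.67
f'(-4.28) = 1399.96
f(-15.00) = -218705.88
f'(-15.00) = 58020.56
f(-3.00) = -379.32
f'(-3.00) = 492.80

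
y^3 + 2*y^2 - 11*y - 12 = (y - 3)*(y + 1)*(y + 4)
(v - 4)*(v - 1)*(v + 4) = v^3 - v^2 - 16*v + 16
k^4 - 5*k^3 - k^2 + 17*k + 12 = (k - 4)*(k - 3)*(k + 1)^2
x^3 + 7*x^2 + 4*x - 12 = (x - 1)*(x + 2)*(x + 6)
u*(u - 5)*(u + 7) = u^3 + 2*u^2 - 35*u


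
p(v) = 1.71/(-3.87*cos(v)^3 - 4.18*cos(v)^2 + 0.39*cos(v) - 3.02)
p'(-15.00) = 0.00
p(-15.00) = -0.42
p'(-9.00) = 0.07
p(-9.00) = -0.44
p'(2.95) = -0.06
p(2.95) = -0.45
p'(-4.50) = 0.26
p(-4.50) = -0.53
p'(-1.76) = -0.25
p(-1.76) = -0.53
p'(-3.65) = -0.06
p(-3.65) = -0.43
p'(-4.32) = 0.23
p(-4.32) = -0.48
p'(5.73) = 0.21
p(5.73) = -0.21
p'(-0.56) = 0.21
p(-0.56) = -0.21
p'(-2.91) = 0.07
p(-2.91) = -0.45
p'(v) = 1.71*(-11.61*sin(v)*cos(v)^2 - 8.36*sin(v)*cos(v) + 0.39*sin(v))/(-3.87*cos(v)^3 - 4.18*cos(v)^2 + 0.39*cos(v) - 3.02)^2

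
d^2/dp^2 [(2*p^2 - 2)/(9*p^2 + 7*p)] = 4*(-63*p^3 - 243*p^2 - 189*p - 49)/(p^3*(729*p^3 + 1701*p^2 + 1323*p + 343))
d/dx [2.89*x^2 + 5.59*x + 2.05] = 5.78*x + 5.59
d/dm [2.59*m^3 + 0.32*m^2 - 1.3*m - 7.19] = 7.77*m^2 + 0.64*m - 1.3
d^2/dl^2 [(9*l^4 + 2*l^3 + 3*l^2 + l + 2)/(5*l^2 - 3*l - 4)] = 2*(225*l^6 - 405*l^5 - 297*l^4 + 992*l^3 + 1266*l^2 + 66*l + 94)/(125*l^6 - 225*l^5 - 165*l^4 + 333*l^3 + 132*l^2 - 144*l - 64)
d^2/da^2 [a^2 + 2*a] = 2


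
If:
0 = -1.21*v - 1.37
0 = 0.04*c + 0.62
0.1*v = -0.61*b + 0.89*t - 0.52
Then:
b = 1.45901639344262*t - 0.666847310662512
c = -15.50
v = -1.13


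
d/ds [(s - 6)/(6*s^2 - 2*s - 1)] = (-6*s^2 + 72*s - 13)/(36*s^4 - 24*s^3 - 8*s^2 + 4*s + 1)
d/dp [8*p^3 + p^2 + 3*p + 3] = 24*p^2 + 2*p + 3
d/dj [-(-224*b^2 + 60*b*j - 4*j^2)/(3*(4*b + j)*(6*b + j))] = 4*b*(-920*b^2 - 64*b*j + 25*j^2)/(3*(576*b^4 + 480*b^3*j + 148*b^2*j^2 + 20*b*j^3 + j^4))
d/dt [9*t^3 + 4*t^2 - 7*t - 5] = 27*t^2 + 8*t - 7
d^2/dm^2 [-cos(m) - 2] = cos(m)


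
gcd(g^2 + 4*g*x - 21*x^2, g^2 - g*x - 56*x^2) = g + 7*x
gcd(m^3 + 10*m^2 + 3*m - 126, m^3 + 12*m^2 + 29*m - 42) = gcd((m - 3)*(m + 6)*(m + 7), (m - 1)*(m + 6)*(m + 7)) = m^2 + 13*m + 42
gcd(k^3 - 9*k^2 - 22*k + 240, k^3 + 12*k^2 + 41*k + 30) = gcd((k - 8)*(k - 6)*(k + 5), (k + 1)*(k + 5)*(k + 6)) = k + 5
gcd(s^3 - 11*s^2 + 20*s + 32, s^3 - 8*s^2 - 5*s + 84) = s - 4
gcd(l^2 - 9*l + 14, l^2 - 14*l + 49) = l - 7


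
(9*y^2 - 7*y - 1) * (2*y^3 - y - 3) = 18*y^5 - 14*y^4 - 11*y^3 - 20*y^2 + 22*y + 3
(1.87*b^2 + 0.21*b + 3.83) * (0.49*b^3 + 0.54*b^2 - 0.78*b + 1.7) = 0.9163*b^5 + 1.1127*b^4 + 0.5315*b^3 + 5.0834*b^2 - 2.6304*b + 6.511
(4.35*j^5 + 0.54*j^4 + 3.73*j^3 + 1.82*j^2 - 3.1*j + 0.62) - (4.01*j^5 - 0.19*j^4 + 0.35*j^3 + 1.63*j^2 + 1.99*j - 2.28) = 0.34*j^5 + 0.73*j^4 + 3.38*j^3 + 0.19*j^2 - 5.09*j + 2.9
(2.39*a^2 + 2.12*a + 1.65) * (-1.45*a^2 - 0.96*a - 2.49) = -3.4655*a^4 - 5.3684*a^3 - 10.3788*a^2 - 6.8628*a - 4.1085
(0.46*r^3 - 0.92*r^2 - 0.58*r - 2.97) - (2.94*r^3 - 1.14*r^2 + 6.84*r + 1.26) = -2.48*r^3 + 0.22*r^2 - 7.42*r - 4.23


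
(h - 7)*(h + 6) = h^2 - h - 42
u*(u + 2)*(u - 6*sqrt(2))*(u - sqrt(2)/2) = u^4 - 13*sqrt(2)*u^3/2 + 2*u^3 - 13*sqrt(2)*u^2 + 6*u^2 + 12*u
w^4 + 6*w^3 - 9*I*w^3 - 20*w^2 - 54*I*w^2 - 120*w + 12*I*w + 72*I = (w + 6)*(w - 6*I)*(w - 2*I)*(w - I)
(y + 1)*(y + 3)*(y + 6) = y^3 + 10*y^2 + 27*y + 18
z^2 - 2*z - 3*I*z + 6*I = (z - 2)*(z - 3*I)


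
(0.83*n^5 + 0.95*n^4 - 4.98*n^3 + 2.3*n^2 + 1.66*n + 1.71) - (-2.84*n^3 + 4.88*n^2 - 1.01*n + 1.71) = 0.83*n^5 + 0.95*n^4 - 2.14*n^3 - 2.58*n^2 + 2.67*n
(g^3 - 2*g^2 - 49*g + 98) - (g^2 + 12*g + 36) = g^3 - 3*g^2 - 61*g + 62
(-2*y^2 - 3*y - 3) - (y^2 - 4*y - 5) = -3*y^2 + y + 2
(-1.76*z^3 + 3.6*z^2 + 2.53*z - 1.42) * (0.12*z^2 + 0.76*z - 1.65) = -0.2112*z^5 - 0.9056*z^4 + 5.9436*z^3 - 4.1876*z^2 - 5.2537*z + 2.343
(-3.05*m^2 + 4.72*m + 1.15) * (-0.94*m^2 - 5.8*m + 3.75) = 2.867*m^4 + 13.2532*m^3 - 39.8945*m^2 + 11.03*m + 4.3125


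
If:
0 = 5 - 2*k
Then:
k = 5/2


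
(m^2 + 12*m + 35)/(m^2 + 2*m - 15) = (m + 7)/(m - 3)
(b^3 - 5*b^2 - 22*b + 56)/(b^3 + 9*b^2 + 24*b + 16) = (b^2 - 9*b + 14)/(b^2 + 5*b + 4)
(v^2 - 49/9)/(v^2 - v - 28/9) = (3*v + 7)/(3*v + 4)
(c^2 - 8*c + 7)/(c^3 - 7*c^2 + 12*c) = (c^2 - 8*c + 7)/(c*(c^2 - 7*c + 12))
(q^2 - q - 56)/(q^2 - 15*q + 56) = (q + 7)/(q - 7)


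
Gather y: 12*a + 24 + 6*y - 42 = 12*a + 6*y - 18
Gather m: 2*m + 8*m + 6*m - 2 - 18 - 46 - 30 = 16*m - 96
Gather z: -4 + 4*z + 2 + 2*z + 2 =6*z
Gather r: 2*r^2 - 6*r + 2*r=2*r^2 - 4*r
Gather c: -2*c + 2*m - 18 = -2*c + 2*m - 18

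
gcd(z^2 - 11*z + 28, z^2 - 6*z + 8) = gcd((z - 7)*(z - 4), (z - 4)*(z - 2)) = z - 4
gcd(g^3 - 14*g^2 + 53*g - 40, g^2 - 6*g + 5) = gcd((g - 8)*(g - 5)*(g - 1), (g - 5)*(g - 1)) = g^2 - 6*g + 5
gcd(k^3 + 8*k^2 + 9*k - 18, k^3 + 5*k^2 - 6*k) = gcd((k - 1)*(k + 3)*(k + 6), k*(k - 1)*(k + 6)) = k^2 + 5*k - 6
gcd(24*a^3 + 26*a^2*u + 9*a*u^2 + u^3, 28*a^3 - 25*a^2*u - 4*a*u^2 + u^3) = 4*a + u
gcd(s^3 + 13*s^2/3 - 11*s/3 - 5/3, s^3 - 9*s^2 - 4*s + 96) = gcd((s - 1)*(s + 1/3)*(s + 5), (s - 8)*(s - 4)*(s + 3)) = 1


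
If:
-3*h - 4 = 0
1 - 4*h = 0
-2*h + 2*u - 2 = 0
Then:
No Solution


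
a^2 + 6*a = a*(a + 6)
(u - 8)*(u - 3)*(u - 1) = u^3 - 12*u^2 + 35*u - 24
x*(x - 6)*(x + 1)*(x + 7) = x^4 + 2*x^3 - 41*x^2 - 42*x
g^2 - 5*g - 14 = (g - 7)*(g + 2)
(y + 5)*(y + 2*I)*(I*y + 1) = I*y^3 - y^2 + 5*I*y^2 - 5*y + 2*I*y + 10*I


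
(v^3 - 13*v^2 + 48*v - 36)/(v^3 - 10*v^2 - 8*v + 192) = (v^2 - 7*v + 6)/(v^2 - 4*v - 32)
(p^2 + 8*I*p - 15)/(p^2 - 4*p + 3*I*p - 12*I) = (p + 5*I)/(p - 4)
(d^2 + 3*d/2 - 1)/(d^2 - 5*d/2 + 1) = (d + 2)/(d - 2)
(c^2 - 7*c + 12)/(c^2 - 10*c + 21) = (c - 4)/(c - 7)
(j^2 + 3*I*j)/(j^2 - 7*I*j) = (j + 3*I)/(j - 7*I)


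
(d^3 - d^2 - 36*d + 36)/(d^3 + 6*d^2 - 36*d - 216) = (d - 1)/(d + 6)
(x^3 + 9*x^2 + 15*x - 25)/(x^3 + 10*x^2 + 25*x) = (x - 1)/x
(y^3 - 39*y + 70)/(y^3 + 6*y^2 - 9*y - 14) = (y - 5)/(y + 1)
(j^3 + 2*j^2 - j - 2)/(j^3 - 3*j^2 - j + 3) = (j + 2)/(j - 3)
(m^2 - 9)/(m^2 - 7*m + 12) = (m + 3)/(m - 4)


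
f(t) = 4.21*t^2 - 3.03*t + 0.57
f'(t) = 8.42*t - 3.03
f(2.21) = 14.44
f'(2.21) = 15.58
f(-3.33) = 57.34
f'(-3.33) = -31.07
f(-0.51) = 3.21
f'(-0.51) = -7.32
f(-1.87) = 20.96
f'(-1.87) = -18.78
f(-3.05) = 48.98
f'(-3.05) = -28.71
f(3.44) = 39.97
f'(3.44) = 25.93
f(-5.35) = 137.28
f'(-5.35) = -48.08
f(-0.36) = 2.21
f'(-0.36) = -6.06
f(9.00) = 314.31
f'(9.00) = 72.75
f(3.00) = 29.37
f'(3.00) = 22.23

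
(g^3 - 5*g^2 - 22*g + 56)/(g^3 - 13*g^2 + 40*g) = (g^3 - 5*g^2 - 22*g + 56)/(g*(g^2 - 13*g + 40))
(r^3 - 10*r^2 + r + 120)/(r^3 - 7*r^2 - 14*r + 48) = (r - 5)/(r - 2)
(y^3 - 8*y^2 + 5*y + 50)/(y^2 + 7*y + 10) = (y^2 - 10*y + 25)/(y + 5)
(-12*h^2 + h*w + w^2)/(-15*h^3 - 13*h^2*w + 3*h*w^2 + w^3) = (4*h + w)/(5*h^2 + 6*h*w + w^2)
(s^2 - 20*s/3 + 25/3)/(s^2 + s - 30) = (s - 5/3)/(s + 6)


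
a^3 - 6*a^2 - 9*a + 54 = (a - 6)*(a - 3)*(a + 3)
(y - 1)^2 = y^2 - 2*y + 1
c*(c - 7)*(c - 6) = c^3 - 13*c^2 + 42*c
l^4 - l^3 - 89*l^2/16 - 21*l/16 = l*(l - 3)*(l + 1/4)*(l + 7/4)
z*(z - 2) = z^2 - 2*z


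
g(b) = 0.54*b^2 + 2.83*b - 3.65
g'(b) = 1.08*b + 2.83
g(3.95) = 15.95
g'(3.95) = 7.10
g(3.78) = 14.76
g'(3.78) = 6.91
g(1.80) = 3.19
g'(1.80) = 4.77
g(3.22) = 11.06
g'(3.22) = 6.31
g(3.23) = 11.12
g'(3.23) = 6.32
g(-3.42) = -7.01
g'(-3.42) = -0.86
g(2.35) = 5.98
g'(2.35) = 5.37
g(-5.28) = -3.54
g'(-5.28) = -2.87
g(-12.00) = 40.15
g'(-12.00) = -10.13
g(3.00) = 9.70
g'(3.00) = 6.07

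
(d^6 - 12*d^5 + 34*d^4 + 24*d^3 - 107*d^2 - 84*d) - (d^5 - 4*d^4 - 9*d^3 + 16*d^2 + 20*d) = d^6 - 13*d^5 + 38*d^4 + 33*d^3 - 123*d^2 - 104*d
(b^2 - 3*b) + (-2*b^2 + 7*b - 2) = -b^2 + 4*b - 2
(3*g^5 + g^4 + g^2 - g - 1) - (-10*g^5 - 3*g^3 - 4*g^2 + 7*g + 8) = 13*g^5 + g^4 + 3*g^3 + 5*g^2 - 8*g - 9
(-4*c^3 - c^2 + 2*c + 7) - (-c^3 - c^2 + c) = -3*c^3 + c + 7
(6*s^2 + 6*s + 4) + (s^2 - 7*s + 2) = 7*s^2 - s + 6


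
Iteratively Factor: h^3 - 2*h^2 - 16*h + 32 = (h - 2)*(h^2 - 16) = (h - 2)*(h + 4)*(h - 4)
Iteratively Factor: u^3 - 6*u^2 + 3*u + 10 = (u + 1)*(u^2 - 7*u + 10) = (u - 2)*(u + 1)*(u - 5)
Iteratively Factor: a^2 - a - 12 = (a + 3)*(a - 4)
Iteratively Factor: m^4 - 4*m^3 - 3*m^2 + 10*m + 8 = (m + 1)*(m^3 - 5*m^2 + 2*m + 8) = (m - 2)*(m + 1)*(m^2 - 3*m - 4) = (m - 4)*(m - 2)*(m + 1)*(m + 1)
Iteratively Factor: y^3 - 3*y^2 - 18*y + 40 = (y + 4)*(y^2 - 7*y + 10) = (y - 5)*(y + 4)*(y - 2)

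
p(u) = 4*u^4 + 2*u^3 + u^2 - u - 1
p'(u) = 16*u^3 + 6*u^2 + 2*u - 1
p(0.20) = -1.14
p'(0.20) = -0.23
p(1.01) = 5.23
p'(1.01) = 23.63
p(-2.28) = 90.87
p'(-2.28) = -164.01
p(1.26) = 13.41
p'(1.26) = 43.05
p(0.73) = 0.72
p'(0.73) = 9.88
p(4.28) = 1512.10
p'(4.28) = 1371.91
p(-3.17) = 352.43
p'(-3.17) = -456.73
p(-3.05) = 300.75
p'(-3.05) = -405.25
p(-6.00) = 4793.00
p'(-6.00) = -3253.00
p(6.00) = 5645.00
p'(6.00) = 3683.00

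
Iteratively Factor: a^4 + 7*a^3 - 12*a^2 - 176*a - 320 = (a + 4)*(a^3 + 3*a^2 - 24*a - 80) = (a - 5)*(a + 4)*(a^2 + 8*a + 16) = (a - 5)*(a + 4)^2*(a + 4)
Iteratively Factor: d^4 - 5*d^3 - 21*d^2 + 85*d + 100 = (d + 4)*(d^3 - 9*d^2 + 15*d + 25) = (d - 5)*(d + 4)*(d^2 - 4*d - 5) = (d - 5)*(d + 1)*(d + 4)*(d - 5)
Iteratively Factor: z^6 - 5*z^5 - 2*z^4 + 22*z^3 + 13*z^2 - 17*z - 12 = (z - 4)*(z^5 - z^4 - 6*z^3 - 2*z^2 + 5*z + 3) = (z - 4)*(z + 1)*(z^4 - 2*z^3 - 4*z^2 + 2*z + 3) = (z - 4)*(z - 3)*(z + 1)*(z^3 + z^2 - z - 1) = (z - 4)*(z - 3)*(z + 1)^2*(z^2 - 1) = (z - 4)*(z - 3)*(z - 1)*(z + 1)^2*(z + 1)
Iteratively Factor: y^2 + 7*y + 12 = (y + 4)*(y + 3)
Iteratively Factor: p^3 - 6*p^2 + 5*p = (p - 1)*(p^2 - 5*p) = (p - 5)*(p - 1)*(p)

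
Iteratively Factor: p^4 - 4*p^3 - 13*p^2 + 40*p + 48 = (p - 4)*(p^3 - 13*p - 12) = (p - 4)*(p + 1)*(p^2 - p - 12) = (p - 4)*(p + 1)*(p + 3)*(p - 4)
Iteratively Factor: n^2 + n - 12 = (n + 4)*(n - 3)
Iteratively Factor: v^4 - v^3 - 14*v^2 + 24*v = (v - 3)*(v^3 + 2*v^2 - 8*v) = v*(v - 3)*(v^2 + 2*v - 8) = v*(v - 3)*(v + 4)*(v - 2)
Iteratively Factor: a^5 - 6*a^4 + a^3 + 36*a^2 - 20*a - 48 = (a + 2)*(a^4 - 8*a^3 + 17*a^2 + 2*a - 24) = (a + 1)*(a + 2)*(a^3 - 9*a^2 + 26*a - 24) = (a - 2)*(a + 1)*(a + 2)*(a^2 - 7*a + 12) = (a - 4)*(a - 2)*(a + 1)*(a + 2)*(a - 3)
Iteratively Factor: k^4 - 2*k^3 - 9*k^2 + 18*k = (k - 2)*(k^3 - 9*k) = (k - 3)*(k - 2)*(k^2 + 3*k) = (k - 3)*(k - 2)*(k + 3)*(k)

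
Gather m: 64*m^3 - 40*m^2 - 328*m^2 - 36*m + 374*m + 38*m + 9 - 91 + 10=64*m^3 - 368*m^2 + 376*m - 72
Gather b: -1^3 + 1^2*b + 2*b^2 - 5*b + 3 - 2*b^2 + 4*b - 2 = 0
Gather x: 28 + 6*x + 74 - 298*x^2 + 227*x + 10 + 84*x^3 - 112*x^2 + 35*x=84*x^3 - 410*x^2 + 268*x + 112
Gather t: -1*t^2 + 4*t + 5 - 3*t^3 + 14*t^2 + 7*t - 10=-3*t^3 + 13*t^2 + 11*t - 5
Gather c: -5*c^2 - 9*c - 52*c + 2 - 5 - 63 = -5*c^2 - 61*c - 66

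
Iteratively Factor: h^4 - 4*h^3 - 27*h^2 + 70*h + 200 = (h + 4)*(h^3 - 8*h^2 + 5*h + 50) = (h - 5)*(h + 4)*(h^2 - 3*h - 10) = (h - 5)*(h + 2)*(h + 4)*(h - 5)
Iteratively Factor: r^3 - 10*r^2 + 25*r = (r)*(r^2 - 10*r + 25) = r*(r - 5)*(r - 5)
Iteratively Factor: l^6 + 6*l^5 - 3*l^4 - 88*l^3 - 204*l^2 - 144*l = (l + 3)*(l^5 + 3*l^4 - 12*l^3 - 52*l^2 - 48*l) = (l - 4)*(l + 3)*(l^4 + 7*l^3 + 16*l^2 + 12*l) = l*(l - 4)*(l + 3)*(l^3 + 7*l^2 + 16*l + 12) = l*(l - 4)*(l + 3)^2*(l^2 + 4*l + 4) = l*(l - 4)*(l + 2)*(l + 3)^2*(l + 2)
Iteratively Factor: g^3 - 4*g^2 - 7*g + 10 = (g + 2)*(g^2 - 6*g + 5) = (g - 1)*(g + 2)*(g - 5)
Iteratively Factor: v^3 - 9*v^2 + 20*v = (v - 5)*(v^2 - 4*v) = v*(v - 5)*(v - 4)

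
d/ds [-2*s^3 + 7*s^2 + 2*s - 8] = -6*s^2 + 14*s + 2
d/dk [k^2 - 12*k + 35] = 2*k - 12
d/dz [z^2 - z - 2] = 2*z - 1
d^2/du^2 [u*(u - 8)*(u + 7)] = 6*u - 2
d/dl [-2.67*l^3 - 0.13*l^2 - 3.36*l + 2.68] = -8.01*l^2 - 0.26*l - 3.36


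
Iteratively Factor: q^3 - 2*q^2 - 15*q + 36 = (q - 3)*(q^2 + q - 12) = (q - 3)^2*(q + 4)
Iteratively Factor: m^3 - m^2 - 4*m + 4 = (m - 2)*(m^2 + m - 2) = (m - 2)*(m + 2)*(m - 1)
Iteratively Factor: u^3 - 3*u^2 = (u)*(u^2 - 3*u) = u*(u - 3)*(u)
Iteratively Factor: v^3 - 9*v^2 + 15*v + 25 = (v - 5)*(v^2 - 4*v - 5) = (v - 5)^2*(v + 1)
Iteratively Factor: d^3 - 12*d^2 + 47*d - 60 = (d - 4)*(d^2 - 8*d + 15) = (d - 4)*(d - 3)*(d - 5)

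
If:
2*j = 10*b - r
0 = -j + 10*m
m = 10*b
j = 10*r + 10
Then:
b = 1/200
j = 1/2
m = 1/20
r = -19/20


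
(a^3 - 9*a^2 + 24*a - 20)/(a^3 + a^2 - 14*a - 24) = (a^3 - 9*a^2 + 24*a - 20)/(a^3 + a^2 - 14*a - 24)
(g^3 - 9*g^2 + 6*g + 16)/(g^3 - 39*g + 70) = (g^2 - 7*g - 8)/(g^2 + 2*g - 35)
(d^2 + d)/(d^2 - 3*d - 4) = d/(d - 4)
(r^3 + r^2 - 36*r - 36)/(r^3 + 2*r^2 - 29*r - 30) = (r - 6)/(r - 5)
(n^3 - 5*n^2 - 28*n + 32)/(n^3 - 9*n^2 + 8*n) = (n + 4)/n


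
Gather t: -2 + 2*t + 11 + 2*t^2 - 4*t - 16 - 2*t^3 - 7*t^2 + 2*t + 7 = -2*t^3 - 5*t^2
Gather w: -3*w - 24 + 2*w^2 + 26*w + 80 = 2*w^2 + 23*w + 56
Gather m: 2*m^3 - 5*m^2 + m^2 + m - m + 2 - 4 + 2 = 2*m^3 - 4*m^2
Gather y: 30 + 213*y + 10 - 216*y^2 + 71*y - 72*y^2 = -288*y^2 + 284*y + 40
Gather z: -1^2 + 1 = 0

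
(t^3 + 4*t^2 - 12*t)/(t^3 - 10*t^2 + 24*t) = (t^2 + 4*t - 12)/(t^2 - 10*t + 24)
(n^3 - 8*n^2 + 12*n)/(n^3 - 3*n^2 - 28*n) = (-n^2 + 8*n - 12)/(-n^2 + 3*n + 28)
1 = 1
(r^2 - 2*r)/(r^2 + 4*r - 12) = r/(r + 6)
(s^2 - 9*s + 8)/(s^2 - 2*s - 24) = (-s^2 + 9*s - 8)/(-s^2 + 2*s + 24)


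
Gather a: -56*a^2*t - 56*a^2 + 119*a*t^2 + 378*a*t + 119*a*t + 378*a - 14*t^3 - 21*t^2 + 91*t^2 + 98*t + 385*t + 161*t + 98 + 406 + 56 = a^2*(-56*t - 56) + a*(119*t^2 + 497*t + 378) - 14*t^3 + 70*t^2 + 644*t + 560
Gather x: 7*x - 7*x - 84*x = -84*x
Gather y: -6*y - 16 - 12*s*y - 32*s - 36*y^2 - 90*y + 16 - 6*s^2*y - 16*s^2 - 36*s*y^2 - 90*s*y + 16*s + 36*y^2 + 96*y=-16*s^2 - 36*s*y^2 - 16*s + y*(-6*s^2 - 102*s)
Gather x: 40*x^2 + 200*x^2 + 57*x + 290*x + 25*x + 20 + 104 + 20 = 240*x^2 + 372*x + 144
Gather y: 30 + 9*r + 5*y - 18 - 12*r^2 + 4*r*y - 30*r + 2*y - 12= -12*r^2 - 21*r + y*(4*r + 7)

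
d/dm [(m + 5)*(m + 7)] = 2*m + 12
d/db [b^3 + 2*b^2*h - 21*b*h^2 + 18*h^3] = 3*b^2 + 4*b*h - 21*h^2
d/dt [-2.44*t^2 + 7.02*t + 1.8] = 7.02 - 4.88*t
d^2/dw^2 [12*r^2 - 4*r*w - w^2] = -2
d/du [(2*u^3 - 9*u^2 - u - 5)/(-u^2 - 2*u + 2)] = (-2*u^4 - 8*u^3 + 29*u^2 - 46*u - 12)/(u^4 + 4*u^3 - 8*u + 4)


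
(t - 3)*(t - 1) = t^2 - 4*t + 3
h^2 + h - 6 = (h - 2)*(h + 3)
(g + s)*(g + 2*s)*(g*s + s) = g^3*s + 3*g^2*s^2 + g^2*s + 2*g*s^3 + 3*g*s^2 + 2*s^3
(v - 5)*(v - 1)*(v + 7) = v^3 + v^2 - 37*v + 35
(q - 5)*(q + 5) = q^2 - 25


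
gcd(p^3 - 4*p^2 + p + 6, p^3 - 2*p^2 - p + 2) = p^2 - p - 2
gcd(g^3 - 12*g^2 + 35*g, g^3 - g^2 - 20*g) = g^2 - 5*g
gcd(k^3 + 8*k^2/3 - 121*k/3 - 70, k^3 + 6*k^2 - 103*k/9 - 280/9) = k^2 + 26*k/3 + 35/3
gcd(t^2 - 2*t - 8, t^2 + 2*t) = t + 2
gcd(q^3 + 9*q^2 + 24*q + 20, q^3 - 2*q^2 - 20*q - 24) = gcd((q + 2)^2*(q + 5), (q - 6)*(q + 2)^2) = q^2 + 4*q + 4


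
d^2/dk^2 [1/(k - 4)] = 2/(k - 4)^3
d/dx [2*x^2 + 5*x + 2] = 4*x + 5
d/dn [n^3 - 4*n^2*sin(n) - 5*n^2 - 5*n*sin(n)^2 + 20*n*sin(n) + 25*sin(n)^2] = -4*n^2*cos(n) + 3*n^2 - 8*n*sin(n) - 5*n*sin(2*n) + 20*n*cos(n) - 10*n - 5*sin(n)^2 + 20*sin(n) + 25*sin(2*n)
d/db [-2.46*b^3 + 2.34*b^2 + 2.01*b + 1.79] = -7.38*b^2 + 4.68*b + 2.01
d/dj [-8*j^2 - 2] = -16*j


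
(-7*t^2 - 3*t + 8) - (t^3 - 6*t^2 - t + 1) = -t^3 - t^2 - 2*t + 7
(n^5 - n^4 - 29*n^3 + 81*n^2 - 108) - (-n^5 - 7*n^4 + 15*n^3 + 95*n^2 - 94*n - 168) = 2*n^5 + 6*n^4 - 44*n^3 - 14*n^2 + 94*n + 60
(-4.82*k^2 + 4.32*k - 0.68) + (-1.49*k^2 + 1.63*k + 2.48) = -6.31*k^2 + 5.95*k + 1.8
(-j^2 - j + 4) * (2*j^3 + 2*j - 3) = -2*j^5 - 2*j^4 + 6*j^3 + j^2 + 11*j - 12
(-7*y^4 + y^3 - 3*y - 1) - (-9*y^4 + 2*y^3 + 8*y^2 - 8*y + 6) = 2*y^4 - y^3 - 8*y^2 + 5*y - 7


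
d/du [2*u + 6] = 2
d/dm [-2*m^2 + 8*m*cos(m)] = -8*m*sin(m) - 4*m + 8*cos(m)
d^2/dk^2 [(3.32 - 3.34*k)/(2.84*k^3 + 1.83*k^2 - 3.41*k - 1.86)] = (-161.634624*k^5 + 217.181616*k^4 + 189.01282*k^3 - 337.921752*k^2 - 87.29352*k + 142.180384)/(22.906304*k^9 + 44.280144*k^8 - 53.97846*k^7 - 145.212273*k^6 + 6.811413*k^5 + 153.229311*k^4 + 59.465719*k^3 - 45.891594*k^2 - 35.391708*k - 6.434856)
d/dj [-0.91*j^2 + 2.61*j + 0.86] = 2.61 - 1.82*j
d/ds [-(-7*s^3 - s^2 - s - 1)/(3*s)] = (14*s^3 + s^2 - 1)/(3*s^2)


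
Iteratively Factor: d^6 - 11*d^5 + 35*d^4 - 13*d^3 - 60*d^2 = (d)*(d^5 - 11*d^4 + 35*d^3 - 13*d^2 - 60*d) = d*(d - 5)*(d^4 - 6*d^3 + 5*d^2 + 12*d) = d*(d - 5)*(d + 1)*(d^3 - 7*d^2 + 12*d) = d^2*(d - 5)*(d + 1)*(d^2 - 7*d + 12) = d^2*(d - 5)*(d - 3)*(d + 1)*(d - 4)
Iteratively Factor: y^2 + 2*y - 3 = (y - 1)*(y + 3)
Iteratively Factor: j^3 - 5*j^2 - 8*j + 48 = (j + 3)*(j^2 - 8*j + 16) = (j - 4)*(j + 3)*(j - 4)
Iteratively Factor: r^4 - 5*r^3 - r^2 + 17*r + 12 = (r + 1)*(r^3 - 6*r^2 + 5*r + 12) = (r - 3)*(r + 1)*(r^2 - 3*r - 4) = (r - 3)*(r + 1)^2*(r - 4)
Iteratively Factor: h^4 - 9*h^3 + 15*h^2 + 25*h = (h - 5)*(h^3 - 4*h^2 - 5*h) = h*(h - 5)*(h^2 - 4*h - 5) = h*(h - 5)*(h + 1)*(h - 5)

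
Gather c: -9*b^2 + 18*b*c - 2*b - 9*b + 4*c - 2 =-9*b^2 - 11*b + c*(18*b + 4) - 2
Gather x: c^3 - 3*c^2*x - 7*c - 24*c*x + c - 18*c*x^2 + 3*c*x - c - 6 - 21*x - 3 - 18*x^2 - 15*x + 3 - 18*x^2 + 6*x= c^3 - 7*c + x^2*(-18*c - 36) + x*(-3*c^2 - 21*c - 30) - 6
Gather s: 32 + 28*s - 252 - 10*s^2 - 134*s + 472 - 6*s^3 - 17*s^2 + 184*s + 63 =-6*s^3 - 27*s^2 + 78*s + 315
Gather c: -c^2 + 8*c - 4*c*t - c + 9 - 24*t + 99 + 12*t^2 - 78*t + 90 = -c^2 + c*(7 - 4*t) + 12*t^2 - 102*t + 198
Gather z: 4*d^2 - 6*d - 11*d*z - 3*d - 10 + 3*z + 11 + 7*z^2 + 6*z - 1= 4*d^2 - 9*d + 7*z^2 + z*(9 - 11*d)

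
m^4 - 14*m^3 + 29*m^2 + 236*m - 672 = (m - 8)*(m - 7)*(m - 3)*(m + 4)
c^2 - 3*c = c*(c - 3)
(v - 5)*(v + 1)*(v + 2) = v^3 - 2*v^2 - 13*v - 10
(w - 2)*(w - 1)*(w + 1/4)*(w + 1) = w^4 - 7*w^3/4 - 3*w^2/2 + 7*w/4 + 1/2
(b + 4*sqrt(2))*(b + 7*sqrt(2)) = b^2 + 11*sqrt(2)*b + 56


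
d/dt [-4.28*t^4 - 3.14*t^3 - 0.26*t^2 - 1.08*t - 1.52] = -17.12*t^3 - 9.42*t^2 - 0.52*t - 1.08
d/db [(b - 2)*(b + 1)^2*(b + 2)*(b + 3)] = 5*b^4 + 20*b^3 + 9*b^2 - 34*b - 28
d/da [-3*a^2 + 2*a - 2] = 2 - 6*a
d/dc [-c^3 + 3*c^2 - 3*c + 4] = -3*c^2 + 6*c - 3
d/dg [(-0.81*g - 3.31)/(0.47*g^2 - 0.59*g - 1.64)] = (0.3807*g^2 + 3.1114*g - 0.6245)/(0.2209*g^4 - 0.5546*g^3 - 1.1935*g^2 + 1.9352*g + 2.6896)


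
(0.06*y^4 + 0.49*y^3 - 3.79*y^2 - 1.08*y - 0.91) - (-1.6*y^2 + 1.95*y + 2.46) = 0.06*y^4 + 0.49*y^3 - 2.19*y^2 - 3.03*y - 3.37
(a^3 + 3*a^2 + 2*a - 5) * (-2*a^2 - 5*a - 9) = -2*a^5 - 11*a^4 - 28*a^3 - 27*a^2 + 7*a + 45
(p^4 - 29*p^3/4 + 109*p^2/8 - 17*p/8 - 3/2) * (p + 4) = p^5 - 13*p^4/4 - 123*p^3/8 + 419*p^2/8 - 10*p - 6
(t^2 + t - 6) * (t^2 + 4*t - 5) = t^4 + 5*t^3 - 7*t^2 - 29*t + 30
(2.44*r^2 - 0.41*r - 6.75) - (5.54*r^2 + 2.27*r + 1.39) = -3.1*r^2 - 2.68*r - 8.14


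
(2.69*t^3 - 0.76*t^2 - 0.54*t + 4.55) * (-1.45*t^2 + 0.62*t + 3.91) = -3.9005*t^5 + 2.7698*t^4 + 10.8297*t^3 - 9.9039*t^2 + 0.7096*t + 17.7905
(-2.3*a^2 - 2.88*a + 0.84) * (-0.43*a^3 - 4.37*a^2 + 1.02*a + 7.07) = 0.989*a^5 + 11.2894*a^4 + 9.8784*a^3 - 22.8694*a^2 - 19.5048*a + 5.9388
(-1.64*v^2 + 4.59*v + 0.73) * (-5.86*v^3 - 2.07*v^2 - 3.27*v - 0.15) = 9.6104*v^5 - 23.5026*v^4 - 8.4163*v^3 - 16.2744*v^2 - 3.0756*v - 0.1095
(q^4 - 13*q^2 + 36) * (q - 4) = q^5 - 4*q^4 - 13*q^3 + 52*q^2 + 36*q - 144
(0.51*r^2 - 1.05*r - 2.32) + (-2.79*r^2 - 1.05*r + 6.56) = -2.28*r^2 - 2.1*r + 4.24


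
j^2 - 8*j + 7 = (j - 7)*(j - 1)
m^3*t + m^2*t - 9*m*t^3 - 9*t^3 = (m - 3*t)*(m + 3*t)*(m*t + t)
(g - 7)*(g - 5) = g^2 - 12*g + 35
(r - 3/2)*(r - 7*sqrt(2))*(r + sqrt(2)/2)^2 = r^4 - 6*sqrt(2)*r^3 - 3*r^3/2 - 27*r^2/2 + 9*sqrt(2)*r^2 - 7*sqrt(2)*r/2 + 81*r/4 + 21*sqrt(2)/4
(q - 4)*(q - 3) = q^2 - 7*q + 12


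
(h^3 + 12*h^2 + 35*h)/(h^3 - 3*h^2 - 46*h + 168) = h*(h + 5)/(h^2 - 10*h + 24)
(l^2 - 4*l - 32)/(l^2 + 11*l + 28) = (l - 8)/(l + 7)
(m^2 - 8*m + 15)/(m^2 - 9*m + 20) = (m - 3)/(m - 4)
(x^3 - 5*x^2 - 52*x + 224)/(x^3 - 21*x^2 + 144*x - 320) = (x^2 + 3*x - 28)/(x^2 - 13*x + 40)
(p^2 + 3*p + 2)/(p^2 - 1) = (p + 2)/(p - 1)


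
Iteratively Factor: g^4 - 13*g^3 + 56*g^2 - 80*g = (g)*(g^3 - 13*g^2 + 56*g - 80) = g*(g - 5)*(g^2 - 8*g + 16) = g*(g - 5)*(g - 4)*(g - 4)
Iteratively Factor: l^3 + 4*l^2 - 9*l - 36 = (l + 3)*(l^2 + l - 12) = (l + 3)*(l + 4)*(l - 3)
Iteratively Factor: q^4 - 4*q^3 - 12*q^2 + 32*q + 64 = (q - 4)*(q^3 - 12*q - 16) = (q - 4)^2*(q^2 + 4*q + 4) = (q - 4)^2*(q + 2)*(q + 2)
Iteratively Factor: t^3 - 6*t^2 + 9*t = (t - 3)*(t^2 - 3*t) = (t - 3)^2*(t)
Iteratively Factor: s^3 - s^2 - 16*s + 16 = (s - 4)*(s^2 + 3*s - 4) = (s - 4)*(s + 4)*(s - 1)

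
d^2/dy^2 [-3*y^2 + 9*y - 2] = -6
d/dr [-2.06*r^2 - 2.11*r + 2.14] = -4.12*r - 2.11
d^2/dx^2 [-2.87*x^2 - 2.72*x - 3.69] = -5.74000000000000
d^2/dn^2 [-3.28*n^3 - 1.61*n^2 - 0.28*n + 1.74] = -19.68*n - 3.22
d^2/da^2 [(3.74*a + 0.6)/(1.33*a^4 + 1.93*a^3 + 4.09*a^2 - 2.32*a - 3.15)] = (79.388232*a^7 + 174.830096*a^6 + 251.857824*a^5 + 331.943532*a^4 + 540.367316*a^3 + 347.11416*a^2 + 276.83226*a - 32.74476)/(2.352637*a^12 + 10.241931*a^11 + 36.566754*a^10 + 57.869239*a^9 + 60.002289*a^8 - 53.304639*a^7 - 157.997234*a^6 - 176.13657*a^5 + 32.178918*a^4 + 224.302427*a^3 + 70.885395*a^2 - 69.0606*a - 31.255875)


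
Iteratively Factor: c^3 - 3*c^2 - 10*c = (c - 5)*(c^2 + 2*c) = c*(c - 5)*(c + 2)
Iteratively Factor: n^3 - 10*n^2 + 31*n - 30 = (n - 5)*(n^2 - 5*n + 6) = (n - 5)*(n - 2)*(n - 3)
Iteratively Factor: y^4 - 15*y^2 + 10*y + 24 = (y - 2)*(y^3 + 2*y^2 - 11*y - 12) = (y - 3)*(y - 2)*(y^2 + 5*y + 4) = (y - 3)*(y - 2)*(y + 4)*(y + 1)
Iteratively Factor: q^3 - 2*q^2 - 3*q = (q + 1)*(q^2 - 3*q) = (q - 3)*(q + 1)*(q)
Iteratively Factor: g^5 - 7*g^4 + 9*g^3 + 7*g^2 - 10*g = (g - 1)*(g^4 - 6*g^3 + 3*g^2 + 10*g) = (g - 2)*(g - 1)*(g^3 - 4*g^2 - 5*g) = (g - 5)*(g - 2)*(g - 1)*(g^2 + g) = g*(g - 5)*(g - 2)*(g - 1)*(g + 1)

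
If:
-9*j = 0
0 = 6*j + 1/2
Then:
No Solution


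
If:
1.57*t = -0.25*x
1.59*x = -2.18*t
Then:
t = 0.00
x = 0.00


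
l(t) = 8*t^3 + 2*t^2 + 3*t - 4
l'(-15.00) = 5343.00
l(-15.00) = -26599.00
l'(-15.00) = 5343.00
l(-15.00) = -26599.00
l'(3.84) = 372.25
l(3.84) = 490.00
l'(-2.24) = 114.46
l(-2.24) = -90.60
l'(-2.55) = 148.86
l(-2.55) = -131.30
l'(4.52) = 511.41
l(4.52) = 789.18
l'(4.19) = 441.11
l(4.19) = 632.16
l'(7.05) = 1224.06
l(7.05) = 2919.78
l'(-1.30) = 38.36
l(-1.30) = -22.10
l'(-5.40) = 681.24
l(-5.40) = -1221.59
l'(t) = 24*t^2 + 4*t + 3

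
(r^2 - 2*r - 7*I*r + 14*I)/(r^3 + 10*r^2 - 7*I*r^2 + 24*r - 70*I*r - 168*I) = (r - 2)/(r^2 + 10*r + 24)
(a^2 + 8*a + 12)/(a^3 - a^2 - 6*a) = (a + 6)/(a*(a - 3))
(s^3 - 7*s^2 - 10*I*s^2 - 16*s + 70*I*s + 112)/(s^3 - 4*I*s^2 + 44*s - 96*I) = (s - 7)/(s + 6*I)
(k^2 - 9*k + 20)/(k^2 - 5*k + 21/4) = 4*(k^2 - 9*k + 20)/(4*k^2 - 20*k + 21)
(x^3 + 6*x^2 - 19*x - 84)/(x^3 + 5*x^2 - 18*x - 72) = (x + 7)/(x + 6)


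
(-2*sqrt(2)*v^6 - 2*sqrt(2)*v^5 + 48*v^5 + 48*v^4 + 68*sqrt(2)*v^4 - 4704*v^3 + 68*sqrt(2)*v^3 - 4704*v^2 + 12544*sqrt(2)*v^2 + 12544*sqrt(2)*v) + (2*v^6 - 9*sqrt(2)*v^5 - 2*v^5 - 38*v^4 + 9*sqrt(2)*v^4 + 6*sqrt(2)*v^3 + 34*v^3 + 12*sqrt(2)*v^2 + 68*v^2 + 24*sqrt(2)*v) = -2*sqrt(2)*v^6 + 2*v^6 - 11*sqrt(2)*v^5 + 46*v^5 + 10*v^4 + 77*sqrt(2)*v^4 - 4670*v^3 + 74*sqrt(2)*v^3 - 4636*v^2 + 12556*sqrt(2)*v^2 + 12568*sqrt(2)*v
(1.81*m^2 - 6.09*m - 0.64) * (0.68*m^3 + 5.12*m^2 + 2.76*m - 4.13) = 1.2308*m^5 + 5.126*m^4 - 26.6204*m^3 - 27.5605*m^2 + 23.3853*m + 2.6432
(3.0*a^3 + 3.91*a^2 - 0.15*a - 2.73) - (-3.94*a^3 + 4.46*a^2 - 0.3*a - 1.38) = 6.94*a^3 - 0.55*a^2 + 0.15*a - 1.35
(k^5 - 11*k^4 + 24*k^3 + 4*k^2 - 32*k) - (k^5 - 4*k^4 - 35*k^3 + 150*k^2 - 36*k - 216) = -7*k^4 + 59*k^3 - 146*k^2 + 4*k + 216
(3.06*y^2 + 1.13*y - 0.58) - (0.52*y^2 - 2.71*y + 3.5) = 2.54*y^2 + 3.84*y - 4.08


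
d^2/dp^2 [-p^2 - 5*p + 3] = -2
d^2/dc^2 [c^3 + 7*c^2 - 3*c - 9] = 6*c + 14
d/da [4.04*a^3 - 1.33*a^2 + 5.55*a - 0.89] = 12.12*a^2 - 2.66*a + 5.55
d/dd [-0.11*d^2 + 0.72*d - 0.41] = 0.72 - 0.22*d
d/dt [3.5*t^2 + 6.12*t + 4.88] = 7.0*t + 6.12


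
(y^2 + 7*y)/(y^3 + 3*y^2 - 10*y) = (y + 7)/(y^2 + 3*y - 10)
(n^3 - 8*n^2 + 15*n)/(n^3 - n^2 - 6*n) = (n - 5)/(n + 2)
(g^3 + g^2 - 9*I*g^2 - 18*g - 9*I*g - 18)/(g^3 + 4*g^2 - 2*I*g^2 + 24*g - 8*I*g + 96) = (g^2 + g*(1 - 3*I) - 3*I)/(g^2 + 4*g*(1 + I) + 16*I)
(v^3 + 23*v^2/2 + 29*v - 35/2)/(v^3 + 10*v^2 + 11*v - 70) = (v - 1/2)/(v - 2)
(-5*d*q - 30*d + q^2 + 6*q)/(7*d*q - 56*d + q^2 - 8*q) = (-5*d*q - 30*d + q^2 + 6*q)/(7*d*q - 56*d + q^2 - 8*q)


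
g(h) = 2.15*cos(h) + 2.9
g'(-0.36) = 0.76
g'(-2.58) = 1.14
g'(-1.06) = 1.88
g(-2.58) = 1.08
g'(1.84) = -2.07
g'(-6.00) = -0.60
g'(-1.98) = 1.97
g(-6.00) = 4.96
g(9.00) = 0.94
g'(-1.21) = 2.01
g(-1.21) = 3.66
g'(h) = -2.15*sin(h)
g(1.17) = 3.74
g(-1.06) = 3.95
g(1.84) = 2.33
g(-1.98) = 2.04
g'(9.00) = -0.89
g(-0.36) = 4.91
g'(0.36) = -0.76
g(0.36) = 4.91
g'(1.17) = -1.98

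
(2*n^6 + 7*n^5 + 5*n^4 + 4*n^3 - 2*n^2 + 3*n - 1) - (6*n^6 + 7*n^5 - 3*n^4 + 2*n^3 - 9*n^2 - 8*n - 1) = -4*n^6 + 8*n^4 + 2*n^3 + 7*n^2 + 11*n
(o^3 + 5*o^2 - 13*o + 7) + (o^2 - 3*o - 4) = o^3 + 6*o^2 - 16*o + 3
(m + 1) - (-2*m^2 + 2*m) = 2*m^2 - m + 1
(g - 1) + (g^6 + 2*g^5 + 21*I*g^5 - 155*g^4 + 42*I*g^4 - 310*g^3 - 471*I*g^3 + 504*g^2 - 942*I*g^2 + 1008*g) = g^6 + 2*g^5 + 21*I*g^5 - 155*g^4 + 42*I*g^4 - 310*g^3 - 471*I*g^3 + 504*g^2 - 942*I*g^2 + 1009*g - 1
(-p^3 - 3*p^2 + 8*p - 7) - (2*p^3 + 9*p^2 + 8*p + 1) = -3*p^3 - 12*p^2 - 8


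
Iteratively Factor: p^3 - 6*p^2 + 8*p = (p - 4)*(p^2 - 2*p) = p*(p - 4)*(p - 2)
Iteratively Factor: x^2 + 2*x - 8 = (x - 2)*(x + 4)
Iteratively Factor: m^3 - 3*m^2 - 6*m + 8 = (m - 4)*(m^2 + m - 2) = (m - 4)*(m - 1)*(m + 2)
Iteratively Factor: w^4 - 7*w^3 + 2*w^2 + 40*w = (w - 4)*(w^3 - 3*w^2 - 10*w) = w*(w - 4)*(w^2 - 3*w - 10) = w*(w - 5)*(w - 4)*(w + 2)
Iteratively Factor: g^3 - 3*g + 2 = (g - 1)*(g^2 + g - 2) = (g - 1)*(g + 2)*(g - 1)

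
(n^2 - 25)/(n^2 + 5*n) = (n - 5)/n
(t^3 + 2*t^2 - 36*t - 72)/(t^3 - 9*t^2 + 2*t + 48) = (t^2 - 36)/(t^2 - 11*t + 24)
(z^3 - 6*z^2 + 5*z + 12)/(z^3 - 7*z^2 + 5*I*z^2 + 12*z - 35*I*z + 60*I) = (z + 1)/(z + 5*I)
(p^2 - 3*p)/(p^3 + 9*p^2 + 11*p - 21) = p*(p - 3)/(p^3 + 9*p^2 + 11*p - 21)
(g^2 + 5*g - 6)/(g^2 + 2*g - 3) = (g + 6)/(g + 3)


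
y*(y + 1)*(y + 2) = y^3 + 3*y^2 + 2*y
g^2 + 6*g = g*(g + 6)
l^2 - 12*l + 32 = (l - 8)*(l - 4)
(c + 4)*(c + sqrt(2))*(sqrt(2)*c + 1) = sqrt(2)*c^3 + 3*c^2 + 4*sqrt(2)*c^2 + sqrt(2)*c + 12*c + 4*sqrt(2)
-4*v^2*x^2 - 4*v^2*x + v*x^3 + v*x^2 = x*(-4*v + x)*(v*x + v)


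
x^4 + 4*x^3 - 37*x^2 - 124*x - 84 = (x - 6)*(x + 1)*(x + 2)*(x + 7)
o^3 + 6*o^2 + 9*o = o*(o + 3)^2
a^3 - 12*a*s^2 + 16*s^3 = (a - 2*s)^2*(a + 4*s)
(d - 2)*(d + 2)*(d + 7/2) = d^3 + 7*d^2/2 - 4*d - 14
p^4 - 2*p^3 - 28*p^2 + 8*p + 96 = (p - 6)*(p - 2)*(p + 2)*(p + 4)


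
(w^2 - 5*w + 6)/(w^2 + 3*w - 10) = (w - 3)/(w + 5)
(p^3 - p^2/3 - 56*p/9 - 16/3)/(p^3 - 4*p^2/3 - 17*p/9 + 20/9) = (3*p^2 - 5*p - 12)/(3*p^2 - 8*p + 5)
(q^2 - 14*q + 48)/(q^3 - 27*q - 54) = (q - 8)/(q^2 + 6*q + 9)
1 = 1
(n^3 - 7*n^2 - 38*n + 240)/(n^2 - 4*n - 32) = (n^2 + n - 30)/(n + 4)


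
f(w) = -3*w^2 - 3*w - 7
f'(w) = -6*w - 3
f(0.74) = -10.86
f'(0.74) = -7.44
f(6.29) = -144.56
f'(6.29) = -40.74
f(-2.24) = -15.33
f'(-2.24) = 10.44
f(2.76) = -38.13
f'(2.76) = -19.56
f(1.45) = -17.66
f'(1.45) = -11.70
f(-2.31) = -16.08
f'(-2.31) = 10.86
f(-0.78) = -6.49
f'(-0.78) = 1.68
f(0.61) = -9.95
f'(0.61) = -6.66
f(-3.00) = -25.00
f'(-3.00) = 15.00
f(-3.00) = -25.00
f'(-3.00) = 15.00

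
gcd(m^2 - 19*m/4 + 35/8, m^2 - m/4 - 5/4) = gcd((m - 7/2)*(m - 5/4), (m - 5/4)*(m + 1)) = m - 5/4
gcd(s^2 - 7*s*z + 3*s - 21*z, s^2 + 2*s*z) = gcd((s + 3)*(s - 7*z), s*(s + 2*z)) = 1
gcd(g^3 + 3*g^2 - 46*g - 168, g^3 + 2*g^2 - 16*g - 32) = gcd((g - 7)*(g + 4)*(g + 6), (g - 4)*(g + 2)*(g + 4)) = g + 4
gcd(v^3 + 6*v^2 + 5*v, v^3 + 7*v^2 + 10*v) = v^2 + 5*v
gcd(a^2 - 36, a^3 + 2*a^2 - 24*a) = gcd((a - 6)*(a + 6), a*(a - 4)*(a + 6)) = a + 6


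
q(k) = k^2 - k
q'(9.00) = 17.00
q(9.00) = 72.00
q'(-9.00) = -19.00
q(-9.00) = 90.00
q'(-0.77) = -2.54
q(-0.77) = 1.36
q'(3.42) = 5.84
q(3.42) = 8.28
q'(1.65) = 2.30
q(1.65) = 1.07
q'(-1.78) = -4.56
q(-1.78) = 4.95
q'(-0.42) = -1.84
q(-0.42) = 0.60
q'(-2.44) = -5.88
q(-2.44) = 8.39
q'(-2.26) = -5.52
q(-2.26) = 7.37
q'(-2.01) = -5.02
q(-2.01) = 6.05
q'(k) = 2*k - 1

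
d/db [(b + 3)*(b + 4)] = 2*b + 7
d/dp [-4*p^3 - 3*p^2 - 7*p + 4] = -12*p^2 - 6*p - 7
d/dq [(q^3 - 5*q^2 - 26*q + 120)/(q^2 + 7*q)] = (q^4 + 14*q^3 - 9*q^2 - 240*q - 840)/(q^2*(q^2 + 14*q + 49))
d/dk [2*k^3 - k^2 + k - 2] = 6*k^2 - 2*k + 1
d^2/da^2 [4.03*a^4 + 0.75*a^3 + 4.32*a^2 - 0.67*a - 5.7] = 48.36*a^2 + 4.5*a + 8.64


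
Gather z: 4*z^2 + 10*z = 4*z^2 + 10*z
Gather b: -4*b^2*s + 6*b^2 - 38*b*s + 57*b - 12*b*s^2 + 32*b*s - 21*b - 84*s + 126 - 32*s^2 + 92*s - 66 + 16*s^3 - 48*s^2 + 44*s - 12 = b^2*(6 - 4*s) + b*(-12*s^2 - 6*s + 36) + 16*s^3 - 80*s^2 + 52*s + 48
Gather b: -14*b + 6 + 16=22 - 14*b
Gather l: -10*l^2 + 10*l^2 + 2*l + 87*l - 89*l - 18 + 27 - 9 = 0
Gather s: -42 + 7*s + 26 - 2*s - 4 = 5*s - 20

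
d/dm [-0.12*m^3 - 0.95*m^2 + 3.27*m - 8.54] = -0.36*m^2 - 1.9*m + 3.27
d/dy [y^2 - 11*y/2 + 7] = 2*y - 11/2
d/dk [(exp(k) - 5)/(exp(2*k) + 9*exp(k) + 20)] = (-(exp(k) - 5)*(2*exp(k) + 9) + exp(2*k) + 9*exp(k) + 20)*exp(k)/(exp(2*k) + 9*exp(k) + 20)^2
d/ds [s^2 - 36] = 2*s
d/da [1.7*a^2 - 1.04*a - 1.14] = 3.4*a - 1.04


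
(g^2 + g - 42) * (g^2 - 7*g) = g^4 - 6*g^3 - 49*g^2 + 294*g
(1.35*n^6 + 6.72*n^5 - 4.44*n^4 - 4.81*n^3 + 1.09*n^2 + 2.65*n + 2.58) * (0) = 0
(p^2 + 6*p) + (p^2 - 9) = 2*p^2 + 6*p - 9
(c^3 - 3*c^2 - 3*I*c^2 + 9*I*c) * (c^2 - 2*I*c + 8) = c^5 - 3*c^4 - 5*I*c^4 + 2*c^3 + 15*I*c^3 - 6*c^2 - 24*I*c^2 + 72*I*c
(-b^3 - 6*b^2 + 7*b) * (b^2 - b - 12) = -b^5 - 5*b^4 + 25*b^3 + 65*b^2 - 84*b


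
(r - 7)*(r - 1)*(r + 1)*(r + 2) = r^4 - 5*r^3 - 15*r^2 + 5*r + 14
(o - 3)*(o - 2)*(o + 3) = o^3 - 2*o^2 - 9*o + 18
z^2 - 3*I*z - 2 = (z - 2*I)*(z - I)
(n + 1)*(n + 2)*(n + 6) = n^3 + 9*n^2 + 20*n + 12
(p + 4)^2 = p^2 + 8*p + 16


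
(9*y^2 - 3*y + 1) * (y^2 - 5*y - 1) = 9*y^4 - 48*y^3 + 7*y^2 - 2*y - 1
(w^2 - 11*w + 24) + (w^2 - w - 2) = 2*w^2 - 12*w + 22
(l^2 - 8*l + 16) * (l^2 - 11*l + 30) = l^4 - 19*l^3 + 134*l^2 - 416*l + 480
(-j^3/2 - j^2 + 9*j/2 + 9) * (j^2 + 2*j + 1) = -j^5/2 - 2*j^4 + 2*j^3 + 17*j^2 + 45*j/2 + 9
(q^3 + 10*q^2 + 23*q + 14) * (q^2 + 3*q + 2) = q^5 + 13*q^4 + 55*q^3 + 103*q^2 + 88*q + 28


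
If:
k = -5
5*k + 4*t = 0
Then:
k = -5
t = 25/4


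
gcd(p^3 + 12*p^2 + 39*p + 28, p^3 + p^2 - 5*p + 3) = 1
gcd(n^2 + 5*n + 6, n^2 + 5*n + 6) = n^2 + 5*n + 6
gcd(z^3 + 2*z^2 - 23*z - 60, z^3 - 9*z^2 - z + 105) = z^2 - 2*z - 15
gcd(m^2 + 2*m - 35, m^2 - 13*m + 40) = m - 5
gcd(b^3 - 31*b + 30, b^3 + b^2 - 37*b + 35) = b^2 - 6*b + 5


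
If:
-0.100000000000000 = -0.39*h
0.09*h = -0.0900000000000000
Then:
No Solution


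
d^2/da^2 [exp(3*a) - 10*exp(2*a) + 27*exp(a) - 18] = (9*exp(2*a) - 40*exp(a) + 27)*exp(a)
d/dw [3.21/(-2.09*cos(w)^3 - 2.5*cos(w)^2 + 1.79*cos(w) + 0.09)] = (-20.1267*cos(w)^2 - 16.05*cos(w) + 5.7459)*sin(w)/(2.09*cos(w)^3 + 2.5*cos(w)^2 - 1.79*cos(w) - 0.09)^2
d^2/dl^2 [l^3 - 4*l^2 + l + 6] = 6*l - 8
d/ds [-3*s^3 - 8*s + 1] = -9*s^2 - 8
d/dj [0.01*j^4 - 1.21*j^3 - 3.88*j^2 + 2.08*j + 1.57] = 0.04*j^3 - 3.63*j^2 - 7.76*j + 2.08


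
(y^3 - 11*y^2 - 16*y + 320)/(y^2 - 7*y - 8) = (y^2 - 3*y - 40)/(y + 1)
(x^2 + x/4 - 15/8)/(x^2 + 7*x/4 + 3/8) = (4*x - 5)/(4*x + 1)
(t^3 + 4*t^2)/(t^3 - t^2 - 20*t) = t/(t - 5)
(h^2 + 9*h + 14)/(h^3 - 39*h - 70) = (h + 7)/(h^2 - 2*h - 35)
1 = 1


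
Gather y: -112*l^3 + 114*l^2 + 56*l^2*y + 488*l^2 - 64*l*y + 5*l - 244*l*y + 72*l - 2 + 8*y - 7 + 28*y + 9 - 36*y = -112*l^3 + 602*l^2 + 77*l + y*(56*l^2 - 308*l)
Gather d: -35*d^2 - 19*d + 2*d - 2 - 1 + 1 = -35*d^2 - 17*d - 2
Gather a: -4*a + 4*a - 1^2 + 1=0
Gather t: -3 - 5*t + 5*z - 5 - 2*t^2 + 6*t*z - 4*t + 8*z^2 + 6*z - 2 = -2*t^2 + t*(6*z - 9) + 8*z^2 + 11*z - 10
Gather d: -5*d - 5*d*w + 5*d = -5*d*w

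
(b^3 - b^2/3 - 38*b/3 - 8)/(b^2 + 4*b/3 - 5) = (3*b^2 - 10*b - 8)/(3*b - 5)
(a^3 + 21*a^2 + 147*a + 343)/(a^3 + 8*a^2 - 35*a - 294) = (a + 7)/(a - 6)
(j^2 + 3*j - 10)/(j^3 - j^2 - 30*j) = (j - 2)/(j*(j - 6))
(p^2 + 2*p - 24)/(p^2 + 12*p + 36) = (p - 4)/(p + 6)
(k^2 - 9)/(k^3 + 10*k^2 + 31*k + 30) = (k - 3)/(k^2 + 7*k + 10)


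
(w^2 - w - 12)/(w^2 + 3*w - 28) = (w + 3)/(w + 7)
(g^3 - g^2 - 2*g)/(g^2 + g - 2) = g*(g^2 - g - 2)/(g^2 + g - 2)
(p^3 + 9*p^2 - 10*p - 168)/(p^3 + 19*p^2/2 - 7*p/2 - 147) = 2*(p - 4)/(2*p - 7)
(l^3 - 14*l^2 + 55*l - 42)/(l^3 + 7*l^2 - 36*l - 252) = (l^2 - 8*l + 7)/(l^2 + 13*l + 42)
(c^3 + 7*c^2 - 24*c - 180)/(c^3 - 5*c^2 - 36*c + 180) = (c + 6)/(c - 6)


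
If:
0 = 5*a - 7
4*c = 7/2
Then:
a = 7/5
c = 7/8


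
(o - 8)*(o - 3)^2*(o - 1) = o^4 - 15*o^3 + 71*o^2 - 129*o + 72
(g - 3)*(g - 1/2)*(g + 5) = g^3 + 3*g^2/2 - 16*g + 15/2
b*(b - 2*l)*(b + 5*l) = b^3 + 3*b^2*l - 10*b*l^2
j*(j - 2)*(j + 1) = j^3 - j^2 - 2*j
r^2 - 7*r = r*(r - 7)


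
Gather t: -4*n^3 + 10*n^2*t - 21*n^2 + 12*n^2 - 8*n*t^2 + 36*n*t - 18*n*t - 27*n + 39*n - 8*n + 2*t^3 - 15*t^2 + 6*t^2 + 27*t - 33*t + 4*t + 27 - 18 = -4*n^3 - 9*n^2 + 4*n + 2*t^3 + t^2*(-8*n - 9) + t*(10*n^2 + 18*n - 2) + 9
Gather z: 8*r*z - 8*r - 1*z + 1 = -8*r + z*(8*r - 1) + 1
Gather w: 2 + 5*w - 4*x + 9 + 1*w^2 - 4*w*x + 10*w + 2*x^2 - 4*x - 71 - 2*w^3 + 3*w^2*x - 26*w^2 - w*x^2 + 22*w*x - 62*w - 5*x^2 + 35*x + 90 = -2*w^3 + w^2*(3*x - 25) + w*(-x^2 + 18*x - 47) - 3*x^2 + 27*x + 30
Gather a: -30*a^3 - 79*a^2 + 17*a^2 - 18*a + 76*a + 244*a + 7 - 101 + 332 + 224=-30*a^3 - 62*a^2 + 302*a + 462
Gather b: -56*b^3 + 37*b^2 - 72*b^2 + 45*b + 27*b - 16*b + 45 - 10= -56*b^3 - 35*b^2 + 56*b + 35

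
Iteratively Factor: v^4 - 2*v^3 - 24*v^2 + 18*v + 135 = (v + 3)*(v^3 - 5*v^2 - 9*v + 45) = (v + 3)^2*(v^2 - 8*v + 15) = (v - 3)*(v + 3)^2*(v - 5)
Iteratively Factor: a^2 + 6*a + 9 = (a + 3)*(a + 3)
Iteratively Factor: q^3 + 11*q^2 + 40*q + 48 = (q + 4)*(q^2 + 7*q + 12) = (q + 3)*(q + 4)*(q + 4)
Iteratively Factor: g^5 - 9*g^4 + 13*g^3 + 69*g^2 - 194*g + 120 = (g - 4)*(g^4 - 5*g^3 - 7*g^2 + 41*g - 30) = (g - 5)*(g - 4)*(g^3 - 7*g + 6) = (g - 5)*(g - 4)*(g - 2)*(g^2 + 2*g - 3) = (g - 5)*(g - 4)*(g - 2)*(g + 3)*(g - 1)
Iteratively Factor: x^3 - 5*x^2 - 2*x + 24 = (x - 3)*(x^2 - 2*x - 8) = (x - 3)*(x + 2)*(x - 4)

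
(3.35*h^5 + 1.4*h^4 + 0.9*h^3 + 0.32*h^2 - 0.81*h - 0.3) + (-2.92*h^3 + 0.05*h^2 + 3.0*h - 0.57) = 3.35*h^5 + 1.4*h^4 - 2.02*h^3 + 0.37*h^2 + 2.19*h - 0.87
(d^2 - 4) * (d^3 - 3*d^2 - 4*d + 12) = d^5 - 3*d^4 - 8*d^3 + 24*d^2 + 16*d - 48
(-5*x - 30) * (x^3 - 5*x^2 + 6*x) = -5*x^4 - 5*x^3 + 120*x^2 - 180*x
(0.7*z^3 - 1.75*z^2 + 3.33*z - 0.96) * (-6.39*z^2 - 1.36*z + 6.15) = -4.473*z^5 + 10.2305*z^4 - 14.5937*z^3 - 9.1569*z^2 + 21.7851*z - 5.904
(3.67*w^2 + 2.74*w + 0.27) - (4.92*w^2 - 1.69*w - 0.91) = -1.25*w^2 + 4.43*w + 1.18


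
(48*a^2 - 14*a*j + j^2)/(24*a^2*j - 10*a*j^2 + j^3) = (8*a - j)/(j*(4*a - j))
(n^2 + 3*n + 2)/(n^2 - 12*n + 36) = (n^2 + 3*n + 2)/(n^2 - 12*n + 36)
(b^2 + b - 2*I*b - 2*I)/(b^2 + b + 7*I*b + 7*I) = (b - 2*I)/(b + 7*I)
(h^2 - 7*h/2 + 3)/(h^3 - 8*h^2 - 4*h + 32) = (h - 3/2)/(h^2 - 6*h - 16)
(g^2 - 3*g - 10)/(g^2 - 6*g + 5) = (g + 2)/(g - 1)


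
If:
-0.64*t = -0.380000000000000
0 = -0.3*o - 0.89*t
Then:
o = -1.76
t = 0.59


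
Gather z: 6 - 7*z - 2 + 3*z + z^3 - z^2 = z^3 - z^2 - 4*z + 4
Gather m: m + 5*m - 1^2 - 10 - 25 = 6*m - 36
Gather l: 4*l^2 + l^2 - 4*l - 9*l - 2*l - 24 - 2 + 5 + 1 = 5*l^2 - 15*l - 20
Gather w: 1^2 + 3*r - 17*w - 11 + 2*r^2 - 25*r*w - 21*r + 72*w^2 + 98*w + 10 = 2*r^2 - 18*r + 72*w^2 + w*(81 - 25*r)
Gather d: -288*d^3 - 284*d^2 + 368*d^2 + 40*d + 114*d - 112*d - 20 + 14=-288*d^3 + 84*d^2 + 42*d - 6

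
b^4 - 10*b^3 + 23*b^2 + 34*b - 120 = (b - 5)*(b - 4)*(b - 3)*(b + 2)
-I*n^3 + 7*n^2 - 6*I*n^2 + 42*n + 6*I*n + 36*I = (n + 6)*(n + 6*I)*(-I*n + 1)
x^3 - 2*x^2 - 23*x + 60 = (x - 4)*(x - 3)*(x + 5)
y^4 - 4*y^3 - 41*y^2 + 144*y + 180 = (y - 6)*(y - 5)*(y + 1)*(y + 6)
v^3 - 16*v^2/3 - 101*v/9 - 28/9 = (v - 7)*(v + 1/3)*(v + 4/3)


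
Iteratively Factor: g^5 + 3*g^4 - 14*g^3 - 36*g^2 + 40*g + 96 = (g + 2)*(g^4 + g^3 - 16*g^2 - 4*g + 48) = (g - 2)*(g + 2)*(g^3 + 3*g^2 - 10*g - 24) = (g - 2)*(g + 2)*(g + 4)*(g^2 - g - 6) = (g - 2)*(g + 2)^2*(g + 4)*(g - 3)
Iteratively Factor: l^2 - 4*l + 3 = (l - 1)*(l - 3)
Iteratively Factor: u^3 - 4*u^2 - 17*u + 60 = (u + 4)*(u^2 - 8*u + 15) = (u - 3)*(u + 4)*(u - 5)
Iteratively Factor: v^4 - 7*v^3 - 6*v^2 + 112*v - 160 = (v - 5)*(v^3 - 2*v^2 - 16*v + 32) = (v - 5)*(v + 4)*(v^2 - 6*v + 8) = (v - 5)*(v - 4)*(v + 4)*(v - 2)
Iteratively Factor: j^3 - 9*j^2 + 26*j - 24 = (j - 4)*(j^2 - 5*j + 6) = (j - 4)*(j - 3)*(j - 2)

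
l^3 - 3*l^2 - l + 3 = (l - 3)*(l - 1)*(l + 1)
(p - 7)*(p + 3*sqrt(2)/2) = p^2 - 7*p + 3*sqrt(2)*p/2 - 21*sqrt(2)/2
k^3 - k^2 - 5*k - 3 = (k - 3)*(k + 1)^2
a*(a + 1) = a^2 + a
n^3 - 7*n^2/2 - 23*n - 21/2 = (n - 7)*(n + 1/2)*(n + 3)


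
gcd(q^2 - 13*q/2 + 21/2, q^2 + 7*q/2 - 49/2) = q - 7/2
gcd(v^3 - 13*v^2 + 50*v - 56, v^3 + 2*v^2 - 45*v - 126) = v - 7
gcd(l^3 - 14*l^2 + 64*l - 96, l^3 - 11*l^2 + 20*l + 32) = l - 4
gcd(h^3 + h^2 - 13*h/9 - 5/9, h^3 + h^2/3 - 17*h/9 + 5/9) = h^2 + 2*h/3 - 5/3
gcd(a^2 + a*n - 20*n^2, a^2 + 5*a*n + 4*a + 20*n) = a + 5*n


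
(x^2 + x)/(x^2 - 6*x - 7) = x/(x - 7)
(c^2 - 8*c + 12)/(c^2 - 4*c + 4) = (c - 6)/(c - 2)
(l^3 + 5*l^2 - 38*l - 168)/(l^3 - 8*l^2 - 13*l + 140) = (l^2 + l - 42)/(l^2 - 12*l + 35)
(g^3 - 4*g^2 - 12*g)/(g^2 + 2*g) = g - 6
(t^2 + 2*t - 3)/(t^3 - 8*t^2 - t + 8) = (t + 3)/(t^2 - 7*t - 8)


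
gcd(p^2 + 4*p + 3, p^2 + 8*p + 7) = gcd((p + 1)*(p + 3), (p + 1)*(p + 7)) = p + 1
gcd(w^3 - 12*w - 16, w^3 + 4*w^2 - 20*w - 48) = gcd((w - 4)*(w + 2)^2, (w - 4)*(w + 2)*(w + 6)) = w^2 - 2*w - 8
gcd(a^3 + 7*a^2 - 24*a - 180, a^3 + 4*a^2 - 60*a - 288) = a^2 + 12*a + 36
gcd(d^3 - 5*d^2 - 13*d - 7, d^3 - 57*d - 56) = d + 1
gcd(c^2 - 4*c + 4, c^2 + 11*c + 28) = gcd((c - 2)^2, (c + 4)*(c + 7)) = 1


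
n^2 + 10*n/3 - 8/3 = (n - 2/3)*(n + 4)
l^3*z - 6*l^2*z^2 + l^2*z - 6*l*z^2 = l*(l - 6*z)*(l*z + z)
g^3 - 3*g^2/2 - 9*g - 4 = (g - 4)*(g + 1/2)*(g + 2)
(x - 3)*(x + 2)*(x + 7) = x^3 + 6*x^2 - 13*x - 42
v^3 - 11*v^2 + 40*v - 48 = (v - 4)^2*(v - 3)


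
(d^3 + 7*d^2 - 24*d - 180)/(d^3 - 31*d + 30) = (d + 6)/(d - 1)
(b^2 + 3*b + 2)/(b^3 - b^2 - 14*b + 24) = (b^2 + 3*b + 2)/(b^3 - b^2 - 14*b + 24)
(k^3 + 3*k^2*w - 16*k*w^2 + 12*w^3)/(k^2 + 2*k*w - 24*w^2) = (-k^2 + 3*k*w - 2*w^2)/(-k + 4*w)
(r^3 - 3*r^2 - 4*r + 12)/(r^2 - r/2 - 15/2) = 2*(r^2 - 4)/(2*r + 5)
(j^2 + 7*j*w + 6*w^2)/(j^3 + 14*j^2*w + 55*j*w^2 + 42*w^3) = 1/(j + 7*w)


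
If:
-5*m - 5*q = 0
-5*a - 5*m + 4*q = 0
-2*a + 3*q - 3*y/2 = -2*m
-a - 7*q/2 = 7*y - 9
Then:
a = -486/205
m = 54/41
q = -54/41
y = 468/205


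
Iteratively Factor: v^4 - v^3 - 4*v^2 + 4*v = (v + 2)*(v^3 - 3*v^2 + 2*v) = (v - 1)*(v + 2)*(v^2 - 2*v) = (v - 2)*(v - 1)*(v + 2)*(v)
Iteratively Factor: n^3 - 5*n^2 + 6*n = (n - 2)*(n^2 - 3*n) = (n - 3)*(n - 2)*(n)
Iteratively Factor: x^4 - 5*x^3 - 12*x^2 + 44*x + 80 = (x + 2)*(x^3 - 7*x^2 + 2*x + 40) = (x - 4)*(x + 2)*(x^2 - 3*x - 10) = (x - 4)*(x + 2)^2*(x - 5)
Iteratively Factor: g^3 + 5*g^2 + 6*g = (g + 2)*(g^2 + 3*g) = (g + 2)*(g + 3)*(g)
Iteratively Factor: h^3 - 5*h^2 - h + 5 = (h - 1)*(h^2 - 4*h - 5) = (h - 5)*(h - 1)*(h + 1)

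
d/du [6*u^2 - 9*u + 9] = 12*u - 9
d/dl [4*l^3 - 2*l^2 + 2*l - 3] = 12*l^2 - 4*l + 2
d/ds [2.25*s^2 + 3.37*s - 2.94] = 4.5*s + 3.37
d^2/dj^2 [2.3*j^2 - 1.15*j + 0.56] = 4.60000000000000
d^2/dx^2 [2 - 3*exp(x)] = -3*exp(x)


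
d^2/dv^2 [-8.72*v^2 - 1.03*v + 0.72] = -17.4400000000000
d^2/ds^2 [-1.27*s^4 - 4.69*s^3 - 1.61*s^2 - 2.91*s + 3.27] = -15.24*s^2 - 28.14*s - 3.22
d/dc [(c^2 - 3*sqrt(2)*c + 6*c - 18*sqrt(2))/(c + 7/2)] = 2*(2*c^2 + 14*c + 15*sqrt(2) + 42)/(4*c^2 + 28*c + 49)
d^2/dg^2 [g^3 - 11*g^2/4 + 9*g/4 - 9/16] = 6*g - 11/2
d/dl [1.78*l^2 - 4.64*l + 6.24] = 3.56*l - 4.64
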